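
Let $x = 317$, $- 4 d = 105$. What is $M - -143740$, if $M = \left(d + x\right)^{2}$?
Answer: $\frac{3652409}{16} \approx 2.2828 \cdot 10^{5}$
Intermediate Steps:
$d = - \frac{105}{4}$ ($d = \left(- \frac{1}{4}\right) 105 = - \frac{105}{4} \approx -26.25$)
$M = \frac{1352569}{16}$ ($M = \left(- \frac{105}{4} + 317\right)^{2} = \left(\frac{1163}{4}\right)^{2} = \frac{1352569}{16} \approx 84536.0$)
$M - -143740 = \frac{1352569}{16} - -143740 = \frac{1352569}{16} + 143740 = \frac{3652409}{16}$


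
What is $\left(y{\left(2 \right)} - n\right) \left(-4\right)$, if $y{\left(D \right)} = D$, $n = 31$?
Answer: $116$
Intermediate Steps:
$\left(y{\left(2 \right)} - n\right) \left(-4\right) = \left(2 - 31\right) \left(-4\right) = \left(-29\right) \left(-4\right) = 116$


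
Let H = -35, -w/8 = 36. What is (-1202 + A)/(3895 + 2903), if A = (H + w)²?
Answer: 103127/6798 ≈ 15.170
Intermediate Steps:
w = -288 (w = -8*36 = -288)
A = 104329 (A = (-35 - 288)² = (-323)² = 104329)
(-1202 + A)/(3895 + 2903) = (-1202 + 104329)/(3895 + 2903) = 103127/6798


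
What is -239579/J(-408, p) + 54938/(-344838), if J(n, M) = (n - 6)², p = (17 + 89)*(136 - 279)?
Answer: -1179898675/757741716 ≈ -1.5571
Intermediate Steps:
p = -15158 (p = 106*(-143) = -15158)
J(n, M) = (-6 + n)²
-239579/J(-408, p) + 54938/(-344838) = -239579/(-6 - 408)² + 54938/(-344838) = -239579/((-414)²) + 54938*(-1/344838) = -239579/171396 - 2113/13263 = -1179898675/757741716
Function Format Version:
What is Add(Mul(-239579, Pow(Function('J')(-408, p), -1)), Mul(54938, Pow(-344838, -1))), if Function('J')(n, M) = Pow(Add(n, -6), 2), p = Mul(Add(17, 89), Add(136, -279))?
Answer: Rational(-1179898675, 757741716) ≈ -1.5571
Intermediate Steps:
p = -15158 (p = Mul(106, -143) = -15158)
Function('J')(n, M) = Pow(Add(-6, n), 2)
Add(Mul(-239579, Pow(Function('J')(-408, p), -1)), Mul(54938, Pow(-344838, -1))) = Add(Mul(-239579, Pow(Pow(Add(-6, -408), 2), -1)), Mul(54938, Pow(-344838, -1))) = Add(Mul(-239579, Pow(Pow(-414, 2), -1)), Mul(54938, Rational(-1, 344838))) = Add(Mul(-239579, Pow(171396, -1)), Rational(-2113, 13263)) = Add(Mul(-239579, Rational(1, 171396)), Rational(-2113, 13263)) = Add(Rational(-239579, 171396), Rational(-2113, 13263)) = Rational(-1179898675, 757741716)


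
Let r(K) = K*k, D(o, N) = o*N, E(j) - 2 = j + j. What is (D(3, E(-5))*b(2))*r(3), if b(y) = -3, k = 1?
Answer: 216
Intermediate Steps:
E(j) = 2 + 2*j (E(j) = 2 + (j + j) = 2 + 2*j)
D(o, N) = N*o
r(K) = K (r(K) = K*1 = K)
(D(3, E(-5))*b(2))*r(3) = (((2 + 2*(-5))*3)*(-3))*3 = (((2 - 10)*3)*(-3))*3 = (-8*3*(-3))*3 = -24*(-3)*3 = 72*3 = 216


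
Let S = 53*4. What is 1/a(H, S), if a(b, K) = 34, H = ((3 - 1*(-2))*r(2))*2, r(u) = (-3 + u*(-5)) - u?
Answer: 1/34 ≈ 0.029412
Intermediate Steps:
S = 212
r(u) = -3 - 6*u (r(u) = (-3 - 5*u) - u = -3 - 6*u)
H = -150 (H = ((3 - 1*(-2))*(-3 - 6*2))*2 = ((3 + 2)*(-3 - 12))*2 = (5*(-15))*2 = -75*2 = -150)
1/a(H, S) = 1/34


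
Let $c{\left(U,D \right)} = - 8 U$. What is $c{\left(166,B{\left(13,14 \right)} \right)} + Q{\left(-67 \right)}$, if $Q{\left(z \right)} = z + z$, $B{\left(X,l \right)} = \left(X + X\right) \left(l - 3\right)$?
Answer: $-1462$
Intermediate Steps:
$B{\left(X,l \right)} = 2 X \left(-3 + l\right)$
$Q{\left(z \right)} = 2 z$
$c{\left(166,B{\left(13,14 \right)} \right)} + Q{\left(-67 \right)} = \left(-8\right) 166 + 2 \left(-67\right) = -1328 - 134 = -1462$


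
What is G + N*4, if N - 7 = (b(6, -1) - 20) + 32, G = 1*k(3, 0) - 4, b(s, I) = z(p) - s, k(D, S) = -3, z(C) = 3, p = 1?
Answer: 57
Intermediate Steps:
b(s, I) = 3 - s
G = -7 (G = 1*(-3) - 4 = -3 - 4 = -7)
N = 16 (N = 7 + (((3 - 1*6) - 20) + 32) = 7 + (((3 - 6) - 20) + 32) = 7 + ((-3 - 20) + 32) = 7 + (-23 + 32) = 7 + 9 = 16)
G + N*4 = -7 + 16*4 = -7 + 64 = 57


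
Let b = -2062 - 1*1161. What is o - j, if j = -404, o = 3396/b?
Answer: 1298696/3223 ≈ 402.95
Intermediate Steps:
b = -3223 (b = -2062 - 1161 = -3223)
o = -3396/3223 (o = 3396/(-3223) = 3396*(-1/3223) = -3396/3223 ≈ -1.0537)
o - j = -3396/3223 - 1*(-404) = -3396/3223 + 404 = 1298696/3223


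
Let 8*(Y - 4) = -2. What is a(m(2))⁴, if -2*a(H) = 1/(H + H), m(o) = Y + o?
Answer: 1/279841 ≈ 3.5735e-6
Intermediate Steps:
Y = 15/4 (Y = 4 + (⅛)*(-2) = 4 - ¼ = 15/4 ≈ 3.7500)
m(o) = 15/4 + o
a(H) = -1/(4*H) (a(H) = -1/(2*(H + H)) = -1/(2*H)/2 = -1/(4*H))
a(m(2))⁴ = (-1/(4*(15/4 + 2)))⁴ = (-1/(4*23/4))⁴ = (-¼*4/23)⁴ = (-1/23)⁴ = 1/279841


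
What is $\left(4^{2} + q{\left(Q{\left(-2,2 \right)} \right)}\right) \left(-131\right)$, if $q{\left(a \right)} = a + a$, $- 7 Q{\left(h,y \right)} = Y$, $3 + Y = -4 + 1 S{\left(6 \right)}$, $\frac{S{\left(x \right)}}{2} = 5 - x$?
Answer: $- \frac{17030}{7} \approx -2432.9$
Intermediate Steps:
$S{\left(x \right)} = 10 - 2 x$ ($S{\left(x \right)} = 2 \left(5 - x\right) = 10 - 2 x$)
$Y = -9$ ($Y = -3 - \left(4 - \left(10 - 12\right)\right) = -3 + \left(-4 + 1 \left(-2\right)\right) = -3 - 6 = -9$)
$Q{\left(h,y \right)} = \frac{9}{7}$ ($Q{\left(h,y \right)} = \left(- \frac{1}{7}\right) \left(-9\right) = \frac{9}{7}$)
$q{\left(a \right)} = 2 a$
$\left(4^{2} + q{\left(Q{\left(-2,2 \right)} \right)}\right) \left(-131\right) = \left(4^{2} + 2 \cdot \frac{9}{7}\right) \left(-131\right) = \left(16 + \frac{18}{7}\right) \left(-131\right) = \frac{130}{7} \left(-131\right) = - \frac{17030}{7}$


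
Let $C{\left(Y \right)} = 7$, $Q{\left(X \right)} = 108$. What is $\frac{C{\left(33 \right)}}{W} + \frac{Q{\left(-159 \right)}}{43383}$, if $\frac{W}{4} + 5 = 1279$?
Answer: $\frac{40669}{10527608} \approx 0.0038631$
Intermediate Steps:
$W = 5096$ ($W = -20 + 4 \cdot 1279 = -20 + 5116 = 5096$)
$\frac{C{\left(33 \right)}}{W} + \frac{Q{\left(-159 \right)}}{43383} = \frac{7}{5096} + \frac{108}{43383} = 7 \cdot \frac{1}{5096} + 108 \cdot \frac{1}{43383} = \frac{1}{728} + \frac{36}{14461} = \frac{40669}{10527608}$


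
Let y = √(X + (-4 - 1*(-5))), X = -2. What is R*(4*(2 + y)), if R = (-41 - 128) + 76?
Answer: -744 - 372*I ≈ -744.0 - 372.0*I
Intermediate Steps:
y = I (y = √(-2 + (-4 - 1*(-5))) = √(-2 + (-4 + 5)) = √(-2 + 1) = √(-1) = I ≈ 1.0*I)
R = -93 (R = -169 + 76 = -93)
R*(4*(2 + y)) = -372*(2 + I) = -93*(8 + 4*I) = -744 - 372*I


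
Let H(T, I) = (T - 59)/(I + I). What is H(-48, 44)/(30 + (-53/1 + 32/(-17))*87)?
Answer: 1819/7098168 ≈ 0.00025626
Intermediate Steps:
H(T, I) = (-59 + T)/(2*I) (H(T, I) = (-59 + T)/((2*I)) = (-59 + T)*(1/(2*I)) = (-59 + T)/(2*I))
H(-48, 44)/(30 + (-53/1 + 32/(-17))*87) = ((1/2)*(-59 - 48)/44)/(30 + (-53/1 + 32/(-17))*87) = ((1/2)*(1/44)*(-107))/(30 + (-53*1 + 32*(-1/17))*87) = -107/(88*(30 + (-53 - 32/17)*87)) = -107/(88*(30 - 933/17*87)) = -107/(88*(30 - 81171/17)) = -107/(88*(-80661/17)) = -107/88*(-17/80661) = 1819/7098168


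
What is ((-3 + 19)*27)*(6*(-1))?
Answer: -2592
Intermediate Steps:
((-3 + 19)*27)*(6*(-1)) = (16*27)*(-6) = 432*(-6) = -2592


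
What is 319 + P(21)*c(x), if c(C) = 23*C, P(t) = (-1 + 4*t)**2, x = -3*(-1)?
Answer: 475660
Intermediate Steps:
x = 3
319 + P(21)*c(x) = 319 + (-1 + 4*21)**2*(23*3) = 319 + (-1 + 84)**2*69 = 319 + 83**2*69 = 319 + 6889*69 = 319 + 475341 = 475660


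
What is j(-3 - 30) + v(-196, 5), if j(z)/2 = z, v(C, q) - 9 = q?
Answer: -52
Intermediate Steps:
v(C, q) = 9 + q
j(z) = 2*z
j(-3 - 30) + v(-196, 5) = 2*(-3 - 30) + (9 + 5) = 2*(-33) + 14 = -66 + 14 = -52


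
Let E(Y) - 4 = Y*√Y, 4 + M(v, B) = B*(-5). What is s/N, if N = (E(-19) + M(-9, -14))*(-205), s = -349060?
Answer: 4886840/482119 + 1326428*I*√19/482119 ≈ 10.136 + 11.992*I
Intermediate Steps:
M(v, B) = -4 - 5*B (M(v, B) = -4 + B*(-5) = -4 - 5*B)
E(Y) = 4 + Y^(3/2) (E(Y) = 4 + Y*√Y = 4 + Y^(3/2))
N = -14350 + 3895*I*√19 (N = ((4 + (-19)^(3/2)) + (-4 - 5*(-14)))*(-205) = ((4 - 19*I*√19) + (-4 + 70))*(-205) = ((4 - 19*I*√19) + 66)*(-205) = (70 - 19*I*√19)*(-205) = -14350 + 3895*I*√19 ≈ -14350.0 + 16978.0*I)
s/N = -349060/(-14350 + 3895*I*√19)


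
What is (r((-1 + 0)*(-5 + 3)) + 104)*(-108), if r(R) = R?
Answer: -11448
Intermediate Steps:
(r((-1 + 0)*(-5 + 3)) + 104)*(-108) = ((-1 + 0)*(-5 + 3) + 104)*(-108) = (-1*(-2) + 104)*(-108) = (2 + 104)*(-108) = 106*(-108) = -11448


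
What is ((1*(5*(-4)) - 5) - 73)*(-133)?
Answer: 13034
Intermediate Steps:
((1*(5*(-4)) - 5) - 73)*(-133) = ((1*(-20) - 5) - 73)*(-133) = ((-20 - 5) - 73)*(-133) = (-25 - 73)*(-133) = -98*(-133) = 13034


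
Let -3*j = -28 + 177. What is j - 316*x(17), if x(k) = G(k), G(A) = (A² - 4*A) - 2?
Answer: -207761/3 ≈ -69254.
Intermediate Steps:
j = -149/3 (j = -(-28 + 177)/3 = -⅓*149 = -149/3 ≈ -49.667)
G(A) = -2 + A² - 4*A
x(k) = -2 + k² - 4*k
j - 316*x(17) = -149/3 - 316*(-2 + 17² - 4*17) = -149/3 - 316*(-2 + 289 - 68) = -149/3 - 316*219 = -149/3 - 69204 = -207761/3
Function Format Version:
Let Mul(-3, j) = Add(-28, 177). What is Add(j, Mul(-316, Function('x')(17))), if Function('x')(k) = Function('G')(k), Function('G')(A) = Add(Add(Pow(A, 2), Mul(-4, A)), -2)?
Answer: Rational(-207761, 3) ≈ -69254.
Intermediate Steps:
j = Rational(-149, 3) (j = Mul(Rational(-1, 3), Add(-28, 177)) = Mul(Rational(-1, 3), 149) = Rational(-149, 3) ≈ -49.667)
Function('G')(A) = Add(-2, Pow(A, 2), Mul(-4, A))
Function('x')(k) = Add(-2, Pow(k, 2), Mul(-4, k))
Add(j, Mul(-316, Function('x')(17))) = Add(Rational(-149, 3), Mul(-316, Add(-2, Pow(17, 2), Mul(-4, 17)))) = Add(Rational(-149, 3), Mul(-316, Add(-2, 289, -68))) = Add(Rational(-149, 3), Mul(-316, 219)) = Add(Rational(-149, 3), -69204) = Rational(-207761, 3)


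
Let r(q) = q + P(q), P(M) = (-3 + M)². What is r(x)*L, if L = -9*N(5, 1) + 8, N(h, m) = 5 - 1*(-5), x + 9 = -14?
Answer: -53546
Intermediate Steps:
x = -23 (x = -9 - 14 = -23)
N(h, m) = 10 (N(h, m) = 5 + 5 = 10)
r(q) = q + (-3 + q)²
L = -82 (L = -9*10 + 8 = -90 + 8 = -82)
r(x)*L = (-23 + (-3 - 23)²)*(-82) = (-23 + (-26)²)*(-82) = (-23 + 676)*(-82) = 653*(-82) = -53546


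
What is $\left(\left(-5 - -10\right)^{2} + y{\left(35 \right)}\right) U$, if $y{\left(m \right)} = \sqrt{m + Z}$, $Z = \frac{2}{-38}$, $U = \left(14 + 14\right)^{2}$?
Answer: $19600 + \frac{1568 \sqrt{3154}}{19} \approx 24235.0$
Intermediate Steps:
$U = 784$ ($U = 28^{2} = 784$)
$Z = - \frac{1}{19}$ ($Z = 2 \left(- \frac{1}{38}\right) = - \frac{1}{19} \approx -0.052632$)
$y{\left(m \right)} = \sqrt{- \frac{1}{19} + m}$ ($y{\left(m \right)} = \sqrt{m - \frac{1}{19}} = \sqrt{- \frac{1}{19} + m}$)
$\left(\left(-5 - -10\right)^{2} + y{\left(35 \right)}\right) U = \left(\left(-5 - -10\right)^{2} + \frac{\sqrt{-19 + 361 \cdot 35}}{19}\right) 784 = \left(\left(-5 + 10\right)^{2} + \frac{\sqrt{-19 + 12635}}{19}\right) 784 = \left(5^{2} + \frac{\sqrt{12616}}{19}\right) 784 = \left(25 + \frac{2 \sqrt{3154}}{19}\right) 784 = 19600 + \frac{1568 \sqrt{3154}}{19}$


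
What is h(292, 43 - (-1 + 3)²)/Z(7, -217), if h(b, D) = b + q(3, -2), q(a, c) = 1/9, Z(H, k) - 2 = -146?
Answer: -2629/1296 ≈ -2.0285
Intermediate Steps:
Z(H, k) = -144 (Z(H, k) = 2 - 146 = -144)
q(a, c) = ⅑
h(b, D) = ⅑ + b (h(b, D) = b + ⅑ = ⅑ + b)
h(292, 43 - (-1 + 3)²)/Z(7, -217) = (⅑ + 292)/(-144) = (2629/9)*(-1/144) = -2629/1296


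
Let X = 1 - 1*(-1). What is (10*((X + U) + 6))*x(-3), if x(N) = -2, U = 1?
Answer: -180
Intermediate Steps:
X = 2 (X = 1 + 1 = 2)
(10*((X + U) + 6))*x(-3) = (10*((2 + 1) + 6))*(-2) = (10*(3 + 6))*(-2) = (10*9)*(-2) = 90*(-2) = -180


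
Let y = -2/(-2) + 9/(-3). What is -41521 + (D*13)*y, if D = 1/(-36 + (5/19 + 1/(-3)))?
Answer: -42682847/1028 ≈ -41520.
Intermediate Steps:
y = -2 (y = -2*(-½) + 9*(-⅓) = 1 - 3 = -2)
D = -57/2056 (D = 1/(-36 + (5*(1/19) + 1*(-⅓))) = 1/(-36 + (5/19 - ⅓)) = 1/(-36 - 4/57) = 1/(-2056/57) = -57/2056 ≈ -0.027724)
-41521 + (D*13)*y = -41521 - 57/2056*13*(-2) = -41521 - 741/2056*(-2) = -41521 + 741/1028 = -42682847/1028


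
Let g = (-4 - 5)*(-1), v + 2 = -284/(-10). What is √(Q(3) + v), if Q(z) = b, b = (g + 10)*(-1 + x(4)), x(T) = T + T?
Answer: √3985/5 ≈ 12.625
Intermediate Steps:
v = 132/5 (v = -2 - 284/(-10) = -2 - 284*(-⅒) = -2 + 142/5 = 132/5 ≈ 26.400)
x(T) = 2*T
g = 9 (g = -9*(-1) = 9)
b = 133 (b = (9 + 10)*(-1 + 2*4) = 19*(-1 + 8) = 19*7 = 133)
Q(z) = 133
√(Q(3) + v) = √(133 + 132/5) = √(797/5) = √3985/5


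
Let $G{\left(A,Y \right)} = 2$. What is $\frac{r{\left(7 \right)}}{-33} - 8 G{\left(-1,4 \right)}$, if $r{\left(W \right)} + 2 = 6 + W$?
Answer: $- \frac{49}{3} \approx -16.333$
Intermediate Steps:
$r{\left(W \right)} = 4 + W$ ($r{\left(W \right)} = -2 + \left(6 + W\right) = 4 + W$)
$\frac{r{\left(7 \right)}}{-33} - 8 G{\left(-1,4 \right)} = \frac{4 + 7}{-33} - 16 = 11 \left(- \frac{1}{33}\right) - 16 = - \frac{1}{3} - 16 = - \frac{49}{3}$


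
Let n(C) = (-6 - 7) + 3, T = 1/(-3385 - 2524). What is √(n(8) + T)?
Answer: I*√349168719/5909 ≈ 3.1623*I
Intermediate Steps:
T = -1/5909 (T = 1/(-5909) = -1/5909 ≈ -0.00016923)
n(C) = -10 (n(C) = -13 + 3 = -10)
√(n(8) + T) = √(-10 - 1/5909) = √(-59091/5909) = I*√349168719/5909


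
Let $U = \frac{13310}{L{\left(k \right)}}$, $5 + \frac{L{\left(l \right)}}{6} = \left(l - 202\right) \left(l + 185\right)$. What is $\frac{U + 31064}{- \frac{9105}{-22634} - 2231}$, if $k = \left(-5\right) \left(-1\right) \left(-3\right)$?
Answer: $- \frac{1414959236278}{101603494983} \approx -13.926$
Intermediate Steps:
$k = -15$ ($k = 5 \left(-3\right) = -15$)
$L{\left(l \right)} = -30 + 6 \left(-202 + l\right) \left(185 + l\right)$ ($L{\left(l \right)} = -30 + 6 \left(l - 202\right) \left(l + 185\right) = -30 + 6 \left(-202 + l\right) \left(185 + l\right)$)
$U = - \frac{1331}{22137}$ ($U = \frac{13310}{-224250 - -1530 + 6 \left(-15\right)^{2}} = \frac{13310}{-224250 + 1530 + 6 \cdot 225} = \frac{13310}{-224250 + 1530 + 1350} = \frac{13310}{-221370} = 13310 \left(- \frac{1}{221370}\right) = - \frac{1331}{22137} \approx -0.060126$)
$\frac{U + 31064}{- \frac{9105}{-22634} - 2231} = \frac{- \frac{1331}{22137} + 31064}{- \frac{9105}{-22634} - 2231} = \frac{687662437}{22137 \left(\left(-9105\right) \left(- \frac{1}{22634}\right) - 2231\right)} = \frac{687662437}{22137 \left(\frac{9105}{22634} - 2231\right)} = \frac{687662437}{22137 \left(- \frac{50487349}{22634}\right)} = \frac{687662437}{22137} \left(- \frac{22634}{50487349}\right) = - \frac{1414959236278}{101603494983}$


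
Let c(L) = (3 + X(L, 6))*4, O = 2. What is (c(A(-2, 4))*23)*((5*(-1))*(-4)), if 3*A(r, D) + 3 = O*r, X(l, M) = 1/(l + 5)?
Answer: 6210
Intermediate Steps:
X(l, M) = 1/(5 + l)
A(r, D) = -1 + 2*r/3 (A(r, D) = -1 + (2*r)/3 = -1 + 2*r/3)
c(L) = 12 + 4/(5 + L) (c(L) = (3 + 1/(5 + L))*4 = 12 + 4/(5 + L))
(c(A(-2, 4))*23)*((5*(-1))*(-4)) = ((4*(16 + 3*(-1 + (⅔)*(-2)))/(5 + (-1 + (⅔)*(-2))))*23)*((5*(-1))*(-4)) = ((4*(16 + 3*(-1 - 4/3))/(5 + (-1 - 4/3)))*23)*(-5*(-4)) = ((4*(16 + 3*(-7/3))/(5 - 7/3))*23)*20 = ((4*(16 - 7)/(8/3))*23)*20 = ((4*(3/8)*9)*23)*20 = ((27/2)*23)*20 = (621/2)*20 = 6210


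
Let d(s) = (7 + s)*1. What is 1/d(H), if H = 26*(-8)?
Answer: -1/201 ≈ -0.0049751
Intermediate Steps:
H = -208
d(s) = 7 + s
1/d(H) = 1/(7 - 208) = 1/(-201) = -1/201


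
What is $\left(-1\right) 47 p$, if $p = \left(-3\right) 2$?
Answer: $282$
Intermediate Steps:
$p = -6$
$\left(-1\right) 47 p = \left(-1\right) 47 \left(-6\right) = \left(-47\right) \left(-6\right) = 282$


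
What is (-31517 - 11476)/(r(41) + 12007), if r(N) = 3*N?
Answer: -42993/12130 ≈ -3.5444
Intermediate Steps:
(-31517 - 11476)/(r(41) + 12007) = (-31517 - 11476)/(3*41 + 12007) = -42993/(123 + 12007) = -42993/12130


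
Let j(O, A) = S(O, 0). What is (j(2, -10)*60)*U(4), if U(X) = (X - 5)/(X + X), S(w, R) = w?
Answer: -15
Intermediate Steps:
U(X) = (-5 + X)/(2*X) (U(X) = (-5 + X)/((2*X)) = (-5 + X)*(1/(2*X)) = (-5 + X)/(2*X))
j(O, A) = O
(j(2, -10)*60)*U(4) = (2*60)*((1/2)*(-5 + 4)/4) = 120*((1/2)*(1/4)*(-1)) = 120*(-1/8) = -15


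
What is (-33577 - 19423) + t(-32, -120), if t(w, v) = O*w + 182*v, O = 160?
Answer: -79960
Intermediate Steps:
t(w, v) = 160*w + 182*v
(-33577 - 19423) + t(-32, -120) = (-33577 - 19423) + (160*(-32) + 182*(-120)) = -53000 + (-5120 - 21840) = -53000 - 26960 = -79960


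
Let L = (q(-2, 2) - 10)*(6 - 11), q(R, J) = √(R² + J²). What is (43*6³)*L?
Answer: 464400 - 92880*√2 ≈ 3.3305e+5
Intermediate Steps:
q(R, J) = √(J² + R²)
L = 50 - 10*√2 (L = (√(2² + (-2)²) - 10)*(6 - 11) = (√(4 + 4) - 10)*(-5) = (√8 - 10)*(-5) = (2*√2 - 10)*(-5) = (-10 + 2*√2)*(-5) = 50 - 10*√2 ≈ 35.858)
(43*6³)*L = (43*6³)*(50 - 10*√2) = (43*216)*(50 - 10*√2) = 9288*(50 - 10*√2) = 464400 - 92880*√2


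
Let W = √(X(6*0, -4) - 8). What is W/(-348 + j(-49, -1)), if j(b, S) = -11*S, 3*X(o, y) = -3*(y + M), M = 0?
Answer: -2*I/337 ≈ -0.0059347*I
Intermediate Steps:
X(o, y) = -y (X(o, y) = (-3*(y + 0))/3 = (-3*y)/3 = -y)
W = 2*I (W = √(-1*(-4) - 8) = √(4 - 8) = √(-4) = 2*I ≈ 2.0*I)
W/(-348 + j(-49, -1)) = (2*I)/(-348 - 11*(-1)) = (2*I)/(-348 + 11) = (2*I)/(-337) = (2*I)*(-1/337) = -2*I/337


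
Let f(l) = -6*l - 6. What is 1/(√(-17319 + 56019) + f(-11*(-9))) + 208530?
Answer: 223335628/1071 - √43/10710 ≈ 2.0853e+5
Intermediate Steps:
f(l) = -6 - 6*l
1/(√(-17319 + 56019) + f(-11*(-9))) + 208530 = 1/(√(-17319 + 56019) + (-6 - (-66)*(-9))) + 208530 = 1/(√38700 + (-6 - 6*99)) + 208530 = 1/(30*√43 + (-6 - 594)) + 208530 = 1/(30*√43 - 600) + 208530 = 1/(-600 + 30*√43) + 208530 = 208530 + 1/(-600 + 30*√43)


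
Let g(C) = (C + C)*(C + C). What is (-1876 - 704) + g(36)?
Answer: 2604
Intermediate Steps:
g(C) = 4*C**2 (g(C) = (2*C)*(2*C) = 4*C**2)
(-1876 - 704) + g(36) = (-1876 - 704) + 4*36**2 = -2580 + 4*1296 = -2580 + 5184 = 2604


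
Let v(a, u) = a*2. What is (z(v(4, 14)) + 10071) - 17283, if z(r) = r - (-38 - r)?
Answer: -7158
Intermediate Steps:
v(a, u) = 2*a
z(r) = 38 + 2*r (z(r) = r + (38 + r) = 38 + 2*r)
(z(v(4, 14)) + 10071) - 17283 = ((38 + 2*(2*4)) + 10071) - 17283 = ((38 + 2*8) + 10071) - 17283 = ((38 + 16) + 10071) - 17283 = (54 + 10071) - 17283 = 10125 - 17283 = -7158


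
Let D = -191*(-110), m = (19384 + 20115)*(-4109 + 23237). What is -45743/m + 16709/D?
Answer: 573786569719/721537712760 ≈ 0.79523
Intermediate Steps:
m = 755536872 (m = 39499*19128 = 755536872)
D = 21010
-45743/m + 16709/D = -45743/755536872 + 16709/21010 = -45743*1/755536872 + 16709*(1/21010) = -45743/755536872 + 1519/1910 = 573786569719/721537712760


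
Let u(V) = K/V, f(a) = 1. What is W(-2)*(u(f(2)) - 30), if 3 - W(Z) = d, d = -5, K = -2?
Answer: -256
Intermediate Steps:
W(Z) = 8 (W(Z) = 3 - 1*(-5) = 3 + 5 = 8)
u(V) = -2/V
W(-2)*(u(f(2)) - 30) = 8*(-2/1 - 30) = 8*(-2*1 - 30) = 8*(-2 - 30) = 8*(-32) = -256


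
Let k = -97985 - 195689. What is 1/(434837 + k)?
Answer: 1/141163 ≈ 7.0840e-6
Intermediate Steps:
k = -293674
1/(434837 + k) = 1/(434837 - 293674) = 1/141163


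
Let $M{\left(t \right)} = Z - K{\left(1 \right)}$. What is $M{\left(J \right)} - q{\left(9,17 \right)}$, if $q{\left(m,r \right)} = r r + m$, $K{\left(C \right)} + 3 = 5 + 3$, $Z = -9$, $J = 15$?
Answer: $-312$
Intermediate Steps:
$K{\left(C \right)} = 5$ ($K{\left(C \right)} = -3 + \left(5 + 3\right) = -3 + 8 = 5$)
$q{\left(m,r \right)} = m + r^{2}$ ($q{\left(m,r \right)} = r^{2} + m = m + r^{2}$)
$M{\left(t \right)} = -14$ ($M{\left(t \right)} = -9 - 5 = -14$)
$M{\left(J \right)} - q{\left(9,17 \right)} = -14 - \left(9 + 17^{2}\right) = -14 - \left(9 + 289\right) = -14 - 298 = -312$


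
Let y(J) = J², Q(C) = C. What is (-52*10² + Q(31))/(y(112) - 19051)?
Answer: 1723/2169 ≈ 0.79438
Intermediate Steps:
(-52*10² + Q(31))/(y(112) - 19051) = (-52*10² + 31)/(112² - 19051) = (-52*100 + 31)/(12544 - 19051) = (-5200 + 31)/(-6507) = -5169*(-1/6507) = 1723/2169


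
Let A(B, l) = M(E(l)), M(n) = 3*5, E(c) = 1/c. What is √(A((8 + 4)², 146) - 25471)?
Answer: 4*I*√1591 ≈ 159.55*I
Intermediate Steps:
E(c) = 1/c
M(n) = 15
A(B, l) = 15
√(A((8 + 4)², 146) - 25471) = √(15 - 25471) = √(-25456) = 4*I*√1591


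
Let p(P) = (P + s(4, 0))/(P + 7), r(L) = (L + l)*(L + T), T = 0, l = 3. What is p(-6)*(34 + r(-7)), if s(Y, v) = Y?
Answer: -124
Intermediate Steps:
r(L) = L*(3 + L) (r(L) = (L + 3)*(L + 0) = (3 + L)*L = L*(3 + L))
p(P) = (4 + P)/(7 + P) (p(P) = (P + 4)/(P + 7) = (4 + P)/(7 + P))
p(-6)*(34 + r(-7)) = ((4 - 6)/(7 - 6))*(34 - 7*(3 - 7)) = (-2/1)*(34 - 7*(-4)) = (1*(-2))*(34 + 28) = -2*62 = -124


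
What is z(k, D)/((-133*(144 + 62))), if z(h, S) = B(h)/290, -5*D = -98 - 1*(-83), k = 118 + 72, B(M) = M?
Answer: -1/41818 ≈ -2.3913e-5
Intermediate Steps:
k = 190
D = 3 (D = -(-98 - 1*(-83))/5 = -(-98 + 83)/5 = -⅕*(-15) = 3)
z(h, S) = h/290
z(k, D)/((-133*(144 + 62))) = ((1/290)*190)/((-133*(144 + 62))) = 19/(29*((-133*206))) = (19/29)/(-27398) = (19/29)*(-1/27398) = -1/41818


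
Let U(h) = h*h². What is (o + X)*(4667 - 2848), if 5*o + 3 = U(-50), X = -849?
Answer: -235102112/5 ≈ -4.7020e+7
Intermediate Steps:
U(h) = h³
o = -125003/5 (o = -⅗ + (⅕)*(-50)³ = -⅗ + (⅕)*(-125000) = -⅗ - 25000 = -125003/5 ≈ -25001.)
(o + X)*(4667 - 2848) = (-125003/5 - 849)*(4667 - 2848) = -129248/5*1819 = -235102112/5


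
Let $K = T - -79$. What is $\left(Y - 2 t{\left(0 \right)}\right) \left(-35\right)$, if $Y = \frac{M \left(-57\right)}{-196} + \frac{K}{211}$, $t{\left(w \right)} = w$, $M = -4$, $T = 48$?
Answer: $\frac{29020}{1477} \approx 19.648$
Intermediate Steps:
$K = 127$ ($K = 48 - -79 = 48 + 79 = 127$)
$Y = - \frac{5804}{10339}$ ($Y = \frac{\left(-4\right) \left(-57\right)}{-196} + \frac{127}{211} = 228 \left(- \frac{1}{196}\right) + 127 \cdot \frac{1}{211} = - \frac{57}{49} + \frac{127}{211} = - \frac{5804}{10339} \approx -0.56137$)
$\left(Y - 2 t{\left(0 \right)}\right) \left(-35\right) = \left(- \frac{5804}{10339} - 0\right) \left(-35\right) = \left(- \frac{5804}{10339} + 0\right) \left(-35\right) = \left(- \frac{5804}{10339}\right) \left(-35\right) = \frac{29020}{1477}$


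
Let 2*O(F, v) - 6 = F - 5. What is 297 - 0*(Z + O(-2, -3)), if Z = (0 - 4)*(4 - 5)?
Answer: 297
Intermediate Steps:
Z = 4 (Z = -4*(-1) = 4)
O(F, v) = ½ + F/2 (O(F, v) = 3 + (F - 5)/2 = 3 + (-5 + F)/2 = 3 + (-5/2 + F/2) = ½ + F/2)
297 - 0*(Z + O(-2, -3)) = 297 - 0*(4 + (½ + (½)*(-2))) = 297 - 0*(4 + (½ - 1)) = 297 - 0*(4 - ½) = 297 - 0*7/2 = 297 - 1*0 = 297 + 0 = 297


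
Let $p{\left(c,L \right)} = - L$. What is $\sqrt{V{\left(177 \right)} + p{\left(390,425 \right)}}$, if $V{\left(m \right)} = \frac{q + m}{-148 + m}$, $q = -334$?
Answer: $\frac{79 i \sqrt{58}}{29} \approx 20.746 i$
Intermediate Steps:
$V{\left(m \right)} = \frac{-334 + m}{-148 + m}$
$\sqrt{V{\left(177 \right)} + p{\left(390,425 \right)}} = \sqrt{\frac{-334 + 177}{-148 + 177} - 425} = \sqrt{\frac{1}{29} \left(-157\right) - 425} = \sqrt{- \frac{157}{29} - 425} = \sqrt{- \frac{12482}{29}} = \frac{79 i \sqrt{58}}{29}$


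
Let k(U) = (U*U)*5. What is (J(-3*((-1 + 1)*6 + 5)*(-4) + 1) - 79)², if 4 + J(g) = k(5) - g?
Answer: 361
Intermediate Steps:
k(U) = 5*U² (k(U) = U²*5 = 5*U²)
J(g) = 121 - g (J(g) = -4 + (5*5² - g) = -4 + (5*25 - g) = -4 + (125 - g) = 121 - g)
(J(-3*((-1 + 1)*6 + 5)*(-4) + 1) - 79)² = ((121 - (-3*((-1 + 1)*6 + 5)*(-4) + 1)) - 79)² = ((121 - (-3*(0*6 + 5)*(-4) + 1)) - 79)² = ((121 - (-3*(0 + 5)*(-4) + 1)) - 79)² = ((121 - (-3*5*(-4) + 1)) - 79)² = ((121 - (-15*(-4) + 1)) - 79)² = ((121 - (60 + 1)) - 79)² = ((121 - 1*61) - 79)² = ((121 - 61) - 79)² = (60 - 79)² = (-19)² = 361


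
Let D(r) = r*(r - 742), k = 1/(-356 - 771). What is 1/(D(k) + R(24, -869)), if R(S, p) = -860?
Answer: -1270129/1091474705 ≈ -0.0011637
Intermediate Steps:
k = -1/1127 (k = 1/(-1127) = -1/1127 ≈ -0.00088731)
D(r) = r*(-742 + r)
1/(D(k) + R(24, -869)) = 1/(-(-742 - 1/1127)/1127 - 860) = 1/(-1/1127*(-836235/1127) - 860) = 1/(836235/1270129 - 860) = 1/(-1091474705/1270129) = -1270129/1091474705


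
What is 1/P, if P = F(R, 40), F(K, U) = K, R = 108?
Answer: 1/108 ≈ 0.0092593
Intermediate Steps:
P = 108
1/P = 1/108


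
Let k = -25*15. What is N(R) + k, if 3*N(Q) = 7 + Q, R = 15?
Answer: -1103/3 ≈ -367.67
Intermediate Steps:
k = -375
N(Q) = 7/3 + Q/3 (N(Q) = (7 + Q)/3 = 7/3 + Q/3)
N(R) + k = (7/3 + (⅓)*15) - 375 = (7/3 + 5) - 375 = 22/3 - 375 = -1103/3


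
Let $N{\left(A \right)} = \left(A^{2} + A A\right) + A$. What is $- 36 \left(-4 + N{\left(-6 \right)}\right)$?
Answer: $-2232$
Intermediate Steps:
$N{\left(A \right)} = A + 2 A^{2}$ ($N{\left(A \right)} = \left(A^{2} + A^{2}\right) + A = 2 A^{2} + A = A + 2 A^{2}$)
$- 36 \left(-4 + N{\left(-6 \right)}\right) = - 36 \left(-4 - 6 \left(1 + 2 \left(-6\right)\right)\right) = - 36 \left(-4 - 6 \left(1 - 12\right)\right) = - 36 \left(-4 - -66\right) = - 36 \left(-4 + 66\right) = \left(-36\right) 62 = -2232$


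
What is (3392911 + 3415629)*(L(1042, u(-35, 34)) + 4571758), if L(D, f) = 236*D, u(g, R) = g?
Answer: 32801298901800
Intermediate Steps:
(3392911 + 3415629)*(L(1042, u(-35, 34)) + 4571758) = (3392911 + 3415629)*(236*1042 + 4571758) = 6808540*(245912 + 4571758) = 6808540*4817670 = 32801298901800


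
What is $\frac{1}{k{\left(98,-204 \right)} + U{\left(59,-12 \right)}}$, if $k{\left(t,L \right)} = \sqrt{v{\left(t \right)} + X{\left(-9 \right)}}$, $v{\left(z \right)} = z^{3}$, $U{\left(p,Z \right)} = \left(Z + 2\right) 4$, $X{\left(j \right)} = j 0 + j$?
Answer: $\frac{40}{939583} + \frac{\sqrt{941183}}{939583} \approx 0.0010751$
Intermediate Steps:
$X{\left(j \right)} = j$ ($X{\left(j \right)} = 0 + j = j$)
$U{\left(p,Z \right)} = 8 + 4 Z$ ($U{\left(p,Z \right)} = \left(2 + Z\right) 4 = 8 + 4 Z$)
$k{\left(t,L \right)} = \sqrt{-9 + t^{3}}$ ($k{\left(t,L \right)} = \sqrt{t^{3} - 9} = \sqrt{-9 + t^{3}}$)
$\frac{1}{k{\left(98,-204 \right)} + U{\left(59,-12 \right)}} = \frac{1}{\sqrt{-9 + 98^{3}} + \left(8 + 4 \left(-12\right)\right)} = \frac{1}{\sqrt{-9 + 941192} + \left(8 - 48\right)} = \frac{1}{\sqrt{941183} - 40} = \frac{1}{-40 + \sqrt{941183}}$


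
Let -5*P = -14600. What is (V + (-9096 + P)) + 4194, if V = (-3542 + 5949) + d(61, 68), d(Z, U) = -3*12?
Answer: 389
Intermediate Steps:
P = 2920 (P = -1/5*(-14600) = 2920)
d(Z, U) = -36
V = 2371 (V = (-3542 + 5949) - 36 = 2407 - 36 = 2371)
(V + (-9096 + P)) + 4194 = (2371 + (-9096 + 2920)) + 4194 = (2371 - 6176) + 4194 = -3805 + 4194 = 389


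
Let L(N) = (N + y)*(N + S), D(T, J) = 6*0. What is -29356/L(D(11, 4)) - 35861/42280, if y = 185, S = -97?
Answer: 17075601/21677560 ≈ 0.78771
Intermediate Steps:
D(T, J) = 0
L(N) = (-97 + N)*(185 + N) (L(N) = (N + 185)*(N - 97) = (185 + N)*(-97 + N) = (-97 + N)*(185 + N))
-29356/L(D(11, 4)) - 35861/42280 = -29356/(-17945 + 0² + 88*0) - 35861/42280 = -29356/(-17945 + 0 + 0) - 35861*1/42280 = -29356/(-17945) - 5123/6040 = -29356*(-1/17945) - 5123/6040 = 29356/17945 - 5123/6040 = 17075601/21677560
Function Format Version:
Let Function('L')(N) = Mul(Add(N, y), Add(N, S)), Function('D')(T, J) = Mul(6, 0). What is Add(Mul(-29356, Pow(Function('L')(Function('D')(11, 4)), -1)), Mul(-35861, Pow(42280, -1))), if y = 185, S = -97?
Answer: Rational(17075601, 21677560) ≈ 0.78771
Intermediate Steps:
Function('D')(T, J) = 0
Function('L')(N) = Mul(Add(-97, N), Add(185, N)) (Function('L')(N) = Mul(Add(N, 185), Add(N, -97)) = Mul(Add(185, N), Add(-97, N)) = Mul(Add(-97, N), Add(185, N)))
Add(Mul(-29356, Pow(Function('L')(Function('D')(11, 4)), -1)), Mul(-35861, Pow(42280, -1))) = Add(Mul(-29356, Pow(Add(-17945, Pow(0, 2), Mul(88, 0)), -1)), Mul(-35861, Pow(42280, -1))) = Add(Mul(-29356, Pow(Add(-17945, 0, 0), -1)), Mul(-35861, Rational(1, 42280))) = Add(Mul(-29356, Pow(-17945, -1)), Rational(-5123, 6040)) = Add(Mul(-29356, Rational(-1, 17945)), Rational(-5123, 6040)) = Add(Rational(29356, 17945), Rational(-5123, 6040)) = Rational(17075601, 21677560)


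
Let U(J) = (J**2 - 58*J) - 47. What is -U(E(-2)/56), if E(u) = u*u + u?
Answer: 38471/784 ≈ 49.070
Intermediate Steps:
E(u) = u + u**2 (E(u) = u**2 + u = u + u**2)
U(J) = -47 + J**2 - 58*J
-U(E(-2)/56) = -(-47 + (-2*(1 - 2)/56)**2 - 58*(-2*(1 - 2))/56) = -(-47 + (-2*(-1)*(1/56))**2 - 58*(-2*(-1))/56) = -(-47 + (2*(1/56))**2 - 116/56) = -(-47 + (1/28)**2 - 58*1/28) = -(-47 + 1/784 - 29/14) = -1*(-38471/784) = 38471/784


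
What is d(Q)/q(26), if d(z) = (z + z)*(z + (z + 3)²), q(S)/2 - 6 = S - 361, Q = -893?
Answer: 15032933/7 ≈ 2.1476e+6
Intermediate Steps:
q(S) = -710 + 2*S (q(S) = 12 + 2*(S - 361) = 12 + 2*(-361 + S) = 12 + (-722 + 2*S) = -710 + 2*S)
d(z) = 2*z*(z + (3 + z)²) (d(z) = (2*z)*(z + (3 + z)²) = 2*z*(z + (3 + z)²))
d(Q)/q(26) = (2*(-893)*(-893 + (3 - 893)²))/(-710 + 2*26) = (2*(-893)*(-893 + (-890)²))/(-710 + 52) = (2*(-893)*(-893 + 792100))/(-658) = (2*(-893)*791207)*(-1/658) = -1413095702*(-1/658) = 15032933/7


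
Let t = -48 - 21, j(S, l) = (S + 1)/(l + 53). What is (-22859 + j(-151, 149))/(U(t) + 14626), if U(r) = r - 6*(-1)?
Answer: -2308834/1470863 ≈ -1.5697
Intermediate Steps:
j(S, l) = (1 + S)/(53 + l)
t = -69
U(r) = 6 + r (U(r) = r + 6 = 6 + r)
(-22859 + j(-151, 149))/(U(t) + 14626) = (-22859 + (1 - 151)/(53 + 149))/((6 - 69) + 14626) = (-22859 - 150/202)/(-63 + 14626) = (-22859 + (1/202)*(-150))/14563 = (-22859 - 75/101)*(1/14563) = -2308834/101*1/14563 = -2308834/1470863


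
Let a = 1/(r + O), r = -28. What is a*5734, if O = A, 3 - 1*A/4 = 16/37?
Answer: -106079/328 ≈ -323.41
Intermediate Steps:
A = 380/37 (A = 12 - 64/37 = 380/37 ≈ 10.270)
O = 380/37 ≈ 10.270
a = -37/656 (a = 1/(-28 + 380/37) = 1/(-656/37) = -37/656 ≈ -0.056402)
a*5734 = -37/656*5734 = -106079/328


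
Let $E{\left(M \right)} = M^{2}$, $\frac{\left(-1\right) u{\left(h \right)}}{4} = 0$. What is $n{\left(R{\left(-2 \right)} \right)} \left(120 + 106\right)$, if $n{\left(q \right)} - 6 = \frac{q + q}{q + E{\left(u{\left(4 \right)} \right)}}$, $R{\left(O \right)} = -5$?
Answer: $1808$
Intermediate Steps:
$u{\left(h \right)} = 0$ ($u{\left(h \right)} = \left(-4\right) 0 = 0$)
$n{\left(q \right)} = 8$ ($n{\left(q \right)} = 6 + \frac{q + q}{q + 0^{2}} = 6 + \frac{2 q}{q + 0} = 6 + \frac{2 q}{q} = 6 + 2 = 8$)
$n{\left(R{\left(-2 \right)} \right)} \left(120 + 106\right) = 8 \left(120 + 106\right) = 8 \cdot 226 = 1808$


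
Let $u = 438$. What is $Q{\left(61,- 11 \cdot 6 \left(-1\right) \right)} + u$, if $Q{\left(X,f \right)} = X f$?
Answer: $4464$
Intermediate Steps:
$Q{\left(61,- 11 \cdot 6 \left(-1\right) \right)} + u = 61 \left(- 11 \cdot 6 \left(-1\right)\right) + 438 = 61 \left(\left(-11\right) \left(-6\right)\right) + 438 = 61 \cdot 66 + 438 = 4026 + 438 = 4464$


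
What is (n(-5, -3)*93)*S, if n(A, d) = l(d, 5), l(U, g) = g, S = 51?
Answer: 23715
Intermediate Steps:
n(A, d) = 5
(n(-5, -3)*93)*S = (5*93)*51 = 465*51 = 23715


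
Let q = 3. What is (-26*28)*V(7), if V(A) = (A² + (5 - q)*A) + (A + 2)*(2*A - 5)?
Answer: -104832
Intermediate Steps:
V(A) = A² + 2*A + (-5 + 2*A)*(2 + A) (V(A) = (A² + (5 - 1*3)*A) + (A + 2)*(2*A - 5) = (A² + (5 - 3)*A) + (2 + A)*(-5 + 2*A) = (A² + 2*A) + (-5 + 2*A)*(2 + A) = A² + 2*A + (-5 + 2*A)*(2 + A))
(-26*28)*V(7) = (-26*28)*(-10 + 7 + 3*7²) = -728*(-10 + 7 + 3*49) = -728*(-10 + 7 + 147) = -728*144 = -104832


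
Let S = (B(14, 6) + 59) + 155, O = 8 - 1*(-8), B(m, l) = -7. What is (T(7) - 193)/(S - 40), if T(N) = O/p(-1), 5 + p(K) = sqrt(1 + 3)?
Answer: -595/501 ≈ -1.1876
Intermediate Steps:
p(K) = -3 (p(K) = -5 + sqrt(1 + 3) = -5 + sqrt(4) = -5 + 2 = -3)
O = 16 (O = 8 + 8 = 16)
T(N) = -16/3 (T(N) = 16/(-3) = 16*(-1/3) = -16/3)
S = 207 (S = (-7 + 59) + 155 = 52 + 155 = 207)
(T(7) - 193)/(S - 40) = (-16/3 - 193)/(207 - 40) = -595/3/167 = -595/3*1/167 = -595/501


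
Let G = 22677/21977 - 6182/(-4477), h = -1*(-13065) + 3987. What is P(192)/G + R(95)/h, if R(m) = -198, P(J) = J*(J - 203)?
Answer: -53689154608485/61332102146 ≈ -875.38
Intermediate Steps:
P(J) = J*(-203 + J)
h = 17052 (h = 13065 + 3987 = 17052)
G = 21580613/8944639 (G = 22677*(1/21977) - 6182*(-1/4477) = 22677/21977 + 562/407 = 21580613/8944639 ≈ 2.4127)
P(192)/G + R(95)/h = (192*(-203 + 192))/(21580613/8944639) - 198/17052 = (192*(-11))*(8944639/21580613) - 198*1/17052 = -2112*8944639/21580613 - 33/2842 = -18891077568/21580613 - 33/2842 = -53689154608485/61332102146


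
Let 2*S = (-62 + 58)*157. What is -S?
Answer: 314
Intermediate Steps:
S = -314 (S = ((-62 + 58)*157)/2 = (-4*157)/2 = (½)*(-628) = -314)
-S = -1*(-314) = 314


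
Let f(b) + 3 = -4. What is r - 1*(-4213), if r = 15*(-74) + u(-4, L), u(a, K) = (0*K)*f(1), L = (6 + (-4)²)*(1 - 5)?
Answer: 3103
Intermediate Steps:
f(b) = -7 (f(b) = -3 - 4 = -7)
L = -88 (L = (6 + 16)*(-4) = 22*(-4) = -88)
u(a, K) = 0 (u(a, K) = (0*K)*(-7) = 0*(-7) = 0)
r = -1110 (r = 15*(-74) + 0 = -1110 + 0 = -1110)
r - 1*(-4213) = -1110 - 1*(-4213) = -1110 + 4213 = 3103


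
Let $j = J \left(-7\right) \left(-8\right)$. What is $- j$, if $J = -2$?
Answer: $112$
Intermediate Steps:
$j = -112$ ($j = \left(-2\right) \left(-7\right) \left(-8\right) = 14 \left(-8\right) = -112$)
$- j = \left(-1\right) \left(-112\right) = 112$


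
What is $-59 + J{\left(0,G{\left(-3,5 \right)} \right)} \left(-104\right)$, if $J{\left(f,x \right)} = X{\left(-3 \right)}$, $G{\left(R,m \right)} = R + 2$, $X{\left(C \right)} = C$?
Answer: $253$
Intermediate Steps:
$G{\left(R,m \right)} = 2 + R$
$J{\left(f,x \right)} = -3$
$-59 + J{\left(0,G{\left(-3,5 \right)} \right)} \left(-104\right) = -59 - -312 = -59 + 312 = 253$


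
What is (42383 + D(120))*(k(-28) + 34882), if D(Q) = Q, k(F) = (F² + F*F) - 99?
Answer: 1545026553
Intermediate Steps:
k(F) = -99 + 2*F² (k(F) = (F² + F²) - 99 = 2*F² - 99 = -99 + 2*F²)
(42383 + D(120))*(k(-28) + 34882) = (42383 + 120)*((-99 + 2*(-28)²) + 34882) = 42503*((-99 + 2*784) + 34882) = 42503*((-99 + 1568) + 34882) = 42503*(1469 + 34882) = 42503*36351 = 1545026553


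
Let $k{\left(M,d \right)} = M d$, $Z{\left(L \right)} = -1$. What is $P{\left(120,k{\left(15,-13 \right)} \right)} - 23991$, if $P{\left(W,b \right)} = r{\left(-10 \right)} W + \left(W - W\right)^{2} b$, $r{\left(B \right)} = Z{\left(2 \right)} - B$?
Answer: $-22911$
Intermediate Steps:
$r{\left(B \right)} = -1 - B$
$P{\left(W,b \right)} = 9 W$ ($P{\left(W,b \right)} = \left(-1 - -10\right) W + \left(W - W\right)^{2} b = \left(-1 + 10\right) W + 0^{2} b = 9 W + 0 b = 9 W + 0 = 9 W$)
$P{\left(120,k{\left(15,-13 \right)} \right)} - 23991 = 9 \cdot 120 - 23991 = 1080 - 23991 = -22911$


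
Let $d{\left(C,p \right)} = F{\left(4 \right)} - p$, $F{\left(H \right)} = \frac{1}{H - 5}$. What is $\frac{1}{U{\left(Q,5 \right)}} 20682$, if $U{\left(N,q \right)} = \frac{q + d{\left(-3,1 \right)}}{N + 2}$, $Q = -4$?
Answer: $-13788$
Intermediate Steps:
$F{\left(H \right)} = \frac{1}{-5 + H}$
$d{\left(C,p \right)} = -1 - p$ ($d{\left(C,p \right)} = \frac{1}{-5 + 4} - p = \frac{1}{-1} - p = -1 - p$)
$U{\left(N,q \right)} = \frac{-2 + q}{2 + N}$ ($U{\left(N,q \right)} = \frac{q - 2}{N + 2} = \frac{q - 2}{2 + N} = \frac{-2 + q}{2 + N}$)
$\frac{1}{U{\left(Q,5 \right)}} 20682 = \frac{1}{\frac{1}{2 - 4} \left(-2 + 5\right)} 20682 = \frac{1}{\frac{1}{-2} \cdot 3} \cdot 20682 = \frac{1}{\left(- \frac{1}{2}\right) 3} \cdot 20682 = \frac{1}{- \frac{3}{2}} \cdot 20682 = \left(- \frac{2}{3}\right) 20682 = -13788$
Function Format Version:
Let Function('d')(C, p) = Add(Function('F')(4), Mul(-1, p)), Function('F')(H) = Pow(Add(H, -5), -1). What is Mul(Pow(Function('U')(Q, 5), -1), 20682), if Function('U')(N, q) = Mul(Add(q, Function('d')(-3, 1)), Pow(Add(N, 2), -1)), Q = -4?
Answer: -13788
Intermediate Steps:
Function('F')(H) = Pow(Add(-5, H), -1)
Function('d')(C, p) = Add(-1, Mul(-1, p)) (Function('d')(C, p) = Add(Pow(Add(-5, 4), -1), Mul(-1, p)) = Add(Pow(-1, -1), Mul(-1, p)) = Add(-1, Mul(-1, p)))
Function('U')(N, q) = Mul(Pow(Add(2, N), -1), Add(-2, q)) (Function('U')(N, q) = Mul(Add(q, Add(-1, Mul(-1, 1))), Pow(Add(N, 2), -1)) = Mul(Add(q, Add(-1, -1)), Pow(Add(2, N), -1)) = Mul(Add(q, -2), Pow(Add(2, N), -1)) = Mul(Add(-2, q), Pow(Add(2, N), -1)) = Mul(Pow(Add(2, N), -1), Add(-2, q)))
Mul(Pow(Function('U')(Q, 5), -1), 20682) = Mul(Pow(Mul(Pow(Add(2, -4), -1), Add(-2, 5)), -1), 20682) = Mul(Pow(Mul(Pow(-2, -1), 3), -1), 20682) = Mul(Pow(Mul(Rational(-1, 2), 3), -1), 20682) = Mul(Pow(Rational(-3, 2), -1), 20682) = Mul(Rational(-2, 3), 20682) = -13788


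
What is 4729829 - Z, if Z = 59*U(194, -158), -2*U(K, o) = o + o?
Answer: 4720507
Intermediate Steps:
U(K, o) = -o (U(K, o) = -(o + o)/2 = -o)
Z = 9322 (Z = 59*(-1*(-158)) = 59*158 = 9322)
4729829 - Z = 4729829 - 1*9322 = 4729829 - 9322 = 4720507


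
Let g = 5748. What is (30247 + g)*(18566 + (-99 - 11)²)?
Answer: 1103822670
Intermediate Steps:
(30247 + g)*(18566 + (-99 - 11)²) = (30247 + 5748)*(18566 + (-99 - 11)²) = 35995*(18566 + (-110)²) = 35995*(18566 + 12100) = 35995*30666 = 1103822670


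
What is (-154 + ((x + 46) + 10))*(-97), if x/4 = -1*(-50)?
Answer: -9894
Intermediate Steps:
x = 200 (x = 4*(-1*(-50)) = 4*50 = 200)
(-154 + ((x + 46) + 10))*(-97) = (-154 + ((200 + 46) + 10))*(-97) = (-154 + (246 + 10))*(-97) = (-154 + 256)*(-97) = 102*(-97) = -9894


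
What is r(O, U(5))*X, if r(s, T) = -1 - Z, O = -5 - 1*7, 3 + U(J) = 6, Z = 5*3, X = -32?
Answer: 512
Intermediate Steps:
Z = 15
U(J) = 3 (U(J) = -3 + 6 = 3)
O = -12 (O = -5 - 7 = -12)
r(s, T) = -16 (r(s, T) = -1 - 1*15 = -1 - 15 = -16)
r(O, U(5))*X = -16*(-32) = 512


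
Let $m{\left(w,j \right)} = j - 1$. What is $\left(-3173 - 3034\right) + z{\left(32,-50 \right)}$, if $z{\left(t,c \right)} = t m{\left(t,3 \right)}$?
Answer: $-6143$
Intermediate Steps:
$m{\left(w,j \right)} = -1 + j$ ($m{\left(w,j \right)} = j - 1 = -1 + j$)
$z{\left(t,c \right)} = 2 t$ ($z{\left(t,c \right)} = t \left(-1 + 3\right) = t 2 = 2 t$)
$\left(-3173 - 3034\right) + z{\left(32,-50 \right)} = \left(-3173 - 3034\right) + 2 \cdot 32 = -6207 + 64 = -6143$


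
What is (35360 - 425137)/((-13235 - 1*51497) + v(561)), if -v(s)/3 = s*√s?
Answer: 25231044764/2601205495 - 655994691*√561/2601205495 ≈ 3.7266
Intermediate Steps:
v(s) = -3*s^(3/2) (v(s) = -3*s*√s = -3*s^(3/2))
(35360 - 425137)/((-13235 - 1*51497) + v(561)) = (35360 - 425137)/((-13235 - 1*51497) - 1683*√561) = -389777/((-13235 - 51497) - 1683*√561) = -389777/(-64732 - 1683*√561)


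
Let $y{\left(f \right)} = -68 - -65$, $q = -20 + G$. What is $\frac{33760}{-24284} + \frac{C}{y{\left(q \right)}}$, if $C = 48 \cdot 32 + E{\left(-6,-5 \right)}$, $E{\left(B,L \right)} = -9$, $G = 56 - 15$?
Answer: $- \frac{3098579}{6071} \approx -510.39$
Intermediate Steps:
$G = 41$ ($G = 56 - 15 = 41$)
$C = 1527$ ($C = 48 \cdot 32 - 9 = 1536 - 9 = 1527$)
$q = 21$ ($q = -20 + 41 = 21$)
$y{\left(f \right)} = -3$ ($y{\left(f \right)} = -68 + 65 = -3$)
$\frac{33760}{-24284} + \frac{C}{y{\left(q \right)}} = \frac{33760}{-24284} + \frac{1527}{-3} = 33760 \left(- \frac{1}{24284}\right) + 1527 \left(- \frac{1}{3}\right) = - \frac{8440}{6071} - 509 = - \frac{3098579}{6071}$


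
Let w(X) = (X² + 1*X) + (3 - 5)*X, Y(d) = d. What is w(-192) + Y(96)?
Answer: 37152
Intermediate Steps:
w(X) = X² - X (w(X) = (X² + X) - 2*X = (X + X²) - 2*X = X² - X)
w(-192) + Y(96) = -192*(-1 - 192) + 96 = -192*(-193) + 96 = 37056 + 96 = 37152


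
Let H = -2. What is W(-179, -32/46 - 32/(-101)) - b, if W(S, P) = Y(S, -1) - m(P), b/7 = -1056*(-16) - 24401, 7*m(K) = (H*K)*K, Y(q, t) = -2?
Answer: 1984399008299/37774303 ≈ 52533.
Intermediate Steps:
m(K) = -2*K²/7 (m(K) = ((-2*K)*K)/7 = (-2*K²)/7 = -2*K²/7)
b = -52535 (b = 7*(-1056*(-16) - 24401) = 7*(16896 - 24401) = 7*(-7505) = -52535)
W(S, P) = -2 + 2*P²/7 (W(S, P) = -2 - (-2)*P²/7 = -2 + 2*P²/7)
W(-179, -32/46 - 32/(-101)) - b = (-2 + 2*(-32/46 - 32/(-101))²/7) - 1*(-52535) = (-2 + 2*(-32*1/46 - 32*(-1/101))²/7) + 52535 = (-2 + 2*(-16/23 + 32/101)²/7) + 52535 = (-2 + 2*(-880/2323)²/7) + 52535 = (-2 + (2/7)*(774400/5396329)) + 52535 = (-2 + 1548800/37774303) + 52535 = -73999806/37774303 + 52535 = 1984399008299/37774303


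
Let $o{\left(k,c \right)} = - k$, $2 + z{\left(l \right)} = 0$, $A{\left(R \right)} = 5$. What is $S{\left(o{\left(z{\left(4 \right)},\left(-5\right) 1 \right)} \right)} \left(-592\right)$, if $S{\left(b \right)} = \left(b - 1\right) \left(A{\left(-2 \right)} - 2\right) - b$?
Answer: $-592$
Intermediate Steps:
$z{\left(l \right)} = -2$ ($z{\left(l \right)} = -2 + 0 = -2$)
$S{\left(b \right)} = -3 + 2 b$ ($S{\left(b \right)} = \left(b - 1\right) \left(5 - 2\right) - b = \left(-1 + b\right) 3 - b = \left(-3 + 3 b\right) - b = -3 + 2 b$)
$S{\left(o{\left(z{\left(4 \right)},\left(-5\right) 1 \right)} \right)} \left(-592\right) = \left(-3 + 2 \left(\left(-1\right) \left(-2\right)\right)\right) \left(-592\right) = \left(-3 + 2 \cdot 2\right) \left(-592\right) = \left(-3 + 4\right) \left(-592\right) = 1 \left(-592\right) = -592$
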